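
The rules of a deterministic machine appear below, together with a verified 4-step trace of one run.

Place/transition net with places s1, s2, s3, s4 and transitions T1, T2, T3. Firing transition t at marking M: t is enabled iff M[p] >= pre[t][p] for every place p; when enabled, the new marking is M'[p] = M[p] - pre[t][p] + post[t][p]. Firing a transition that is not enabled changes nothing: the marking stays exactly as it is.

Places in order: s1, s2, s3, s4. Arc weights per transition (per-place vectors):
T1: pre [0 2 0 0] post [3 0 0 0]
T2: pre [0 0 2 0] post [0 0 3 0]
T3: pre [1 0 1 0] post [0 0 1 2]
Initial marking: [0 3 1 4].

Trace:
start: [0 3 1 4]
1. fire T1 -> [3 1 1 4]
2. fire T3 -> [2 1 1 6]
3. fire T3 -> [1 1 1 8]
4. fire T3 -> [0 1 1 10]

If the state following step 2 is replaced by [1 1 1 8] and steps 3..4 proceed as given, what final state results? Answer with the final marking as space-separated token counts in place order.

state after step 2 := [1 1 1 8]
3. fire T3 -> [0 1 1 10]
4. fire T3 -> [0 1 1 10]

0 1 1 10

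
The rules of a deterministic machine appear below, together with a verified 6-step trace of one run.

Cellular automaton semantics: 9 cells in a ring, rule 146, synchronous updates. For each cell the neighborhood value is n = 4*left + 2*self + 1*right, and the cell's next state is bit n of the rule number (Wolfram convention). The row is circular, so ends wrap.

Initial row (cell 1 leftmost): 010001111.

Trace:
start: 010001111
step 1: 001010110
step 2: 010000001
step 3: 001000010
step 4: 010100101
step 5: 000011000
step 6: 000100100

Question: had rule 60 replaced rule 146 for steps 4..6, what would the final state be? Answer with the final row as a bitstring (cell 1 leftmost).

(re-executing steps 4..6 under rule 60; state before step 4: 001000010)
step 4: 001100011
step 5: 101010010
step 6: 111111011

111111011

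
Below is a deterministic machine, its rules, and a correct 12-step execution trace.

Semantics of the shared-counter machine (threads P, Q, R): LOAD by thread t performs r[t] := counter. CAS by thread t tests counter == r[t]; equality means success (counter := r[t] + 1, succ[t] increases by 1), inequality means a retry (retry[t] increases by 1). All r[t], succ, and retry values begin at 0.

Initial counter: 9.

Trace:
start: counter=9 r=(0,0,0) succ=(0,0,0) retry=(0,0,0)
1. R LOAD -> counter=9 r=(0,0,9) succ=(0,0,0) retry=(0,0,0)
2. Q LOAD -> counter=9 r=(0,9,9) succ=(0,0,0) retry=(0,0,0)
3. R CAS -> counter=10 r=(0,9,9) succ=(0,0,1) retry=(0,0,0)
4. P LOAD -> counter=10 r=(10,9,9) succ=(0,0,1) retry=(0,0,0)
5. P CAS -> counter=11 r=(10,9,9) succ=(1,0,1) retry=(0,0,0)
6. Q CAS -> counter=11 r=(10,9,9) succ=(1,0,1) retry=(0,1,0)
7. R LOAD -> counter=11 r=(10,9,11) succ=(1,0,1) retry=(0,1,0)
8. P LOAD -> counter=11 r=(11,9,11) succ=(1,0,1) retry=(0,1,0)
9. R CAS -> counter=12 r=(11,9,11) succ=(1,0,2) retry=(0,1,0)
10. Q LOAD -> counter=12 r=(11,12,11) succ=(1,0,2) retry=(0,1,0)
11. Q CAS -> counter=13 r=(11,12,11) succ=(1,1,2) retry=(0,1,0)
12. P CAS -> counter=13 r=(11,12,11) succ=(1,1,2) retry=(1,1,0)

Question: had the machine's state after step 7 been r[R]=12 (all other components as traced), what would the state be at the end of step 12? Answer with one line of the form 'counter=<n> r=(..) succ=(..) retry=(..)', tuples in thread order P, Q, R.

counter=12 r=(11,11,12) succ=(1,1,1) retry=(1,1,1)

state after step 7 := counter=11 r=(10,9,12) succ=(1,0,1) retry=(0,1,0)
8. P LOAD -> counter=11 r=(11,9,12) succ=(1,0,1) retry=(0,1,0)
9. R CAS -> counter=11 r=(11,9,12) succ=(1,0,1) retry=(0,1,1)
10. Q LOAD -> counter=11 r=(11,11,12) succ=(1,0,1) retry=(0,1,1)
11. Q CAS -> counter=12 r=(11,11,12) succ=(1,1,1) retry=(0,1,1)
12. P CAS -> counter=12 r=(11,11,12) succ=(1,1,1) retry=(1,1,1)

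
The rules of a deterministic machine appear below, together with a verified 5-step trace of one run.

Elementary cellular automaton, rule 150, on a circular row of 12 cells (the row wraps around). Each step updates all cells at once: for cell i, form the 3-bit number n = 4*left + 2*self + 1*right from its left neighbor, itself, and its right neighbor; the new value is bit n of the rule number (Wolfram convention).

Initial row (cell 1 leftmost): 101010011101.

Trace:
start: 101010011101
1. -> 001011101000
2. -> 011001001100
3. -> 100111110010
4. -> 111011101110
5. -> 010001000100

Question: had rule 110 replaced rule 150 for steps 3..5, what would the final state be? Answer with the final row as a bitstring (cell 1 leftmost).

111000011111

(re-executing steps 3..5 under rule 110; state before step 3: 011001001100)
3. -> 111011011100
4. -> 101111110101
5. -> 111000011111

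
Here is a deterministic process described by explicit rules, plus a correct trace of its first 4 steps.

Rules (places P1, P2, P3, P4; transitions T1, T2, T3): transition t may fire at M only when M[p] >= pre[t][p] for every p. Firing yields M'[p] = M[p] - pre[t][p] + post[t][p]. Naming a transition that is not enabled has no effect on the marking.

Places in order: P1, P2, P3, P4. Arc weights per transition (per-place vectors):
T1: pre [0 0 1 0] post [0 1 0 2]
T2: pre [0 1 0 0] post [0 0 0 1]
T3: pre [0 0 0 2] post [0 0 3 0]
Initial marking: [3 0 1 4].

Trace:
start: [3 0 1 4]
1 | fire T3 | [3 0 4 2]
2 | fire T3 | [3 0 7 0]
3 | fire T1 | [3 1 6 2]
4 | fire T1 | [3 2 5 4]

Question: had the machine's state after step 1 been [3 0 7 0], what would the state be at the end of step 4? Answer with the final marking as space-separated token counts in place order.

state after step 1 := [3 0 7 0]
2 | fire T3 | [3 0 7 0]
3 | fire T1 | [3 1 6 2]
4 | fire T1 | [3 2 5 4]

3 2 5 4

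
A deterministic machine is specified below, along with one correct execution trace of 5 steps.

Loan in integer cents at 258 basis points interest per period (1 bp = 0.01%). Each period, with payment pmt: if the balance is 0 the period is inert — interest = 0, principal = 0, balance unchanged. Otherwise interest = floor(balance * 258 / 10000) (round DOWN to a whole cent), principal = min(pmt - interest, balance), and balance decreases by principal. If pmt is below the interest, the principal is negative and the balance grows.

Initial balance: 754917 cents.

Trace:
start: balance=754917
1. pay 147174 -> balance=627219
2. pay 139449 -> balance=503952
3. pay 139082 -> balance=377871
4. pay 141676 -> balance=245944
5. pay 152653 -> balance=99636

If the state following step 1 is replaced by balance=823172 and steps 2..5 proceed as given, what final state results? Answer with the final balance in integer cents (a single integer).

state after step 1 := balance=823172
2. pay 139449 -> balance=704960
3. pay 139082 -> balance=584065
4. pay 141676 -> balance=457457
5. pay 152653 -> balance=316606

316606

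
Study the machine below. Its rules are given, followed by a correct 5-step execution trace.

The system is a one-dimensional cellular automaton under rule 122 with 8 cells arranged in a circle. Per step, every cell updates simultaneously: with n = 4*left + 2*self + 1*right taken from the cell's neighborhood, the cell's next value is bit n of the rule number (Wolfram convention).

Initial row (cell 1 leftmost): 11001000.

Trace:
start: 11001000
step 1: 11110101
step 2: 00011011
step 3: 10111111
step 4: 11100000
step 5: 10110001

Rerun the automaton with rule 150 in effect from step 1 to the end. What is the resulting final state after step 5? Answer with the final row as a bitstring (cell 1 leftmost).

(re-executing steps 1..5 under rule 150; state before step 1: 11001000)
step 1: 00111101
step 2: 11011001
step 3: 10000110
step 4: 11001000
step 5: 00111101

00111101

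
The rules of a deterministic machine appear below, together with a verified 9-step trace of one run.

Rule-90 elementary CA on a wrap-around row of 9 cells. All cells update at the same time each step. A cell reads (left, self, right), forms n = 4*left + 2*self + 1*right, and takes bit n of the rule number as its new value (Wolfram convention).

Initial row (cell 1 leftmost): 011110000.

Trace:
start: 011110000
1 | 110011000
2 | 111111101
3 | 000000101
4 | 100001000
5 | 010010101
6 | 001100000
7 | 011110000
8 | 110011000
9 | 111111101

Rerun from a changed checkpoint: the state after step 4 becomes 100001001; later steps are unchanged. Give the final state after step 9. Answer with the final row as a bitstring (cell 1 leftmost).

110000101

state after step 4 := 100001001
5 | 110010111
6 | 011100100
7 | 110111010
8 | 110101000
9 | 110000101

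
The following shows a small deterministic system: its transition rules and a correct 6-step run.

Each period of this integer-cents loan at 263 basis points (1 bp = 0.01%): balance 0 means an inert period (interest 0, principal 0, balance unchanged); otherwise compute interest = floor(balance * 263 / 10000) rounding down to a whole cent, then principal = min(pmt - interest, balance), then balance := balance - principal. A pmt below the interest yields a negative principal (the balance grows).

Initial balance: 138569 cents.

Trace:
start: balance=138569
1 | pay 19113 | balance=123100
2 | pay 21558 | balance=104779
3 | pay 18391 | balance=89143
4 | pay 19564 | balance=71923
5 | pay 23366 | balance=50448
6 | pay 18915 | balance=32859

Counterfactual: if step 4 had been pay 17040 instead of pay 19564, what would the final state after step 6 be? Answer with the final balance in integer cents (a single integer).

35517

(re-executing from step 4 with the substitution; state before step 4: balance=89143)
4 | pay 17040 | balance=74447
5 | pay 23366 | balance=53038
6 | pay 18915 | balance=35517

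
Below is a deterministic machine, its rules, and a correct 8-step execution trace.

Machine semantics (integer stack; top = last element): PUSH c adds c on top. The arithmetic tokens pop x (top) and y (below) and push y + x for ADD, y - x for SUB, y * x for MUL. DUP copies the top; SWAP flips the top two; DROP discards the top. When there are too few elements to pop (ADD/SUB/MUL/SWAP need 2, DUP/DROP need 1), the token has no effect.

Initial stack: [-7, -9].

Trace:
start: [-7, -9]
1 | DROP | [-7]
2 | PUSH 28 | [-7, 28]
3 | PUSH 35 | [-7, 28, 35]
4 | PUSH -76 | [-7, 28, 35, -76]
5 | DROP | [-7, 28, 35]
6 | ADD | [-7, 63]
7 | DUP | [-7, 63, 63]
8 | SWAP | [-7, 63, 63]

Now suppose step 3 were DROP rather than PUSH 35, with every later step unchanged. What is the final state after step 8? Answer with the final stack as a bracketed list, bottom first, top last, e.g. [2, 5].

(re-executing from step 3 with the substitution; state before step 3: [-7, 28])
3 | DROP | [-7]
4 | PUSH -76 | [-7, -76]
5 | DROP | [-7]
6 | ADD | [-7]
7 | DUP | [-7, -7]
8 | SWAP | [-7, -7]

[-7, -7]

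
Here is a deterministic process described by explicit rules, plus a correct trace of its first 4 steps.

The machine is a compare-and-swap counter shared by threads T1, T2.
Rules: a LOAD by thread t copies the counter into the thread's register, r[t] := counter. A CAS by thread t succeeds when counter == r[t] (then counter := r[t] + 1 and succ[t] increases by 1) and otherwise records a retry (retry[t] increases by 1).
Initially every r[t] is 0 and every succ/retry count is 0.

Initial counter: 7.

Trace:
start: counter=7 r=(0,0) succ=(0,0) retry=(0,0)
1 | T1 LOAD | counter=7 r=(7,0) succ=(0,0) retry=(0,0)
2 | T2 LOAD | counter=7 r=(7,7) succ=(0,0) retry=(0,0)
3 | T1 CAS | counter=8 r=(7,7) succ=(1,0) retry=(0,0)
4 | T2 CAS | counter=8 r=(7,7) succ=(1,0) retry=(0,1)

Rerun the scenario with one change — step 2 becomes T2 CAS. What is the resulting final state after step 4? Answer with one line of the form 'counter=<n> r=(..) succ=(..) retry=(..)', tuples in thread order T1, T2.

(re-executing from step 2 with the substitution; state before step 2: counter=7 r=(7,0) succ=(0,0) retry=(0,0))
2 | T2 CAS | counter=7 r=(7,0) succ=(0,0) retry=(0,1)
3 | T1 CAS | counter=8 r=(7,0) succ=(1,0) retry=(0,1)
4 | T2 CAS | counter=8 r=(7,0) succ=(1,0) retry=(0,2)

counter=8 r=(7,0) succ=(1,0) retry=(0,2)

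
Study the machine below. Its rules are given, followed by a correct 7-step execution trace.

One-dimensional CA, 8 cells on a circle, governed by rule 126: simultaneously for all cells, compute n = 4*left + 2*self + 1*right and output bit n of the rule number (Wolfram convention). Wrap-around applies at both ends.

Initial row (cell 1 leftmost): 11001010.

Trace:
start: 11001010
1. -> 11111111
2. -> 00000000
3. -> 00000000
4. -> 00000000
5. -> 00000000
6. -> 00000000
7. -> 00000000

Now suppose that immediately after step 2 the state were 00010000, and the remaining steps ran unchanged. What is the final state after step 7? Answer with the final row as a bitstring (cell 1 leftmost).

11000110

state after step 2 := 00010000
3. -> 00111000
4. -> 01101100
5. -> 11111110
6. -> 10000011
7. -> 11000110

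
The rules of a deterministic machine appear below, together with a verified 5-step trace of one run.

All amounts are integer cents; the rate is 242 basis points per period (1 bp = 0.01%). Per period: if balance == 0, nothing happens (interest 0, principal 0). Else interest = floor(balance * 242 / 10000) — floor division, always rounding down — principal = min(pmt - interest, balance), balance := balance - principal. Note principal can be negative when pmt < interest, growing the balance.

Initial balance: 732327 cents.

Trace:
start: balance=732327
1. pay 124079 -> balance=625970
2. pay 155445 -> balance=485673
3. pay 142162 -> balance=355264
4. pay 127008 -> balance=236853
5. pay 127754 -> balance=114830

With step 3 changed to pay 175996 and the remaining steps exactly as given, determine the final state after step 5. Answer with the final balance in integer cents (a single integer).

(re-executing from step 3 with the substitution; state before step 3: balance=485673)
3. pay 175996 -> balance=321430
4. pay 127008 -> balance=202200
5. pay 127754 -> balance=79339

79339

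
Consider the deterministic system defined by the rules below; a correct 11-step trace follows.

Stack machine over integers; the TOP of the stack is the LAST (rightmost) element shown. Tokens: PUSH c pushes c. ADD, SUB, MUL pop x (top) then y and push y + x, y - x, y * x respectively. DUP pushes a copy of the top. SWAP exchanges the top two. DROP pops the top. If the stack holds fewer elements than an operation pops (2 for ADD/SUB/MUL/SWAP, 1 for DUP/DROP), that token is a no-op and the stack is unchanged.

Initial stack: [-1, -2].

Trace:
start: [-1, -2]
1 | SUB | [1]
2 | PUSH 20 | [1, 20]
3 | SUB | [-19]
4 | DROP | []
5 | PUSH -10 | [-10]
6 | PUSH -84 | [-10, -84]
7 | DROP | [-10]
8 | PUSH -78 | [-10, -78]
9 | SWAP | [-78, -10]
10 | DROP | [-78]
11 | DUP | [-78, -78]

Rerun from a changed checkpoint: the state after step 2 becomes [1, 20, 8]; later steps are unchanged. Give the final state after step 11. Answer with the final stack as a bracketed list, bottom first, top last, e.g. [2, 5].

state after step 2 := [1, 20, 8]
3 | SUB | [1, 12]
4 | DROP | [1]
5 | PUSH -10 | [1, -10]
6 | PUSH -84 | [1, -10, -84]
7 | DROP | [1, -10]
8 | PUSH -78 | [1, -10, -78]
9 | SWAP | [1, -78, -10]
10 | DROP | [1, -78]
11 | DUP | [1, -78, -78]

[1, -78, -78]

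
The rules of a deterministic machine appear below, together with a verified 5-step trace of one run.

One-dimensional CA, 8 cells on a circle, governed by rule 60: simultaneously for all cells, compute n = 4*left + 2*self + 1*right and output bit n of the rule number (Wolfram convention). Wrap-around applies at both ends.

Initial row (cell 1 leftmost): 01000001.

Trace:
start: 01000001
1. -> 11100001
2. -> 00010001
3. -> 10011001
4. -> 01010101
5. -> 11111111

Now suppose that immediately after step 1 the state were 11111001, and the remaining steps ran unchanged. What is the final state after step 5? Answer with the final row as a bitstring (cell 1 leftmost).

01100110

state after step 1 := 11111001
2. -> 00000101
3. -> 10000111
4. -> 01000100
5. -> 01100110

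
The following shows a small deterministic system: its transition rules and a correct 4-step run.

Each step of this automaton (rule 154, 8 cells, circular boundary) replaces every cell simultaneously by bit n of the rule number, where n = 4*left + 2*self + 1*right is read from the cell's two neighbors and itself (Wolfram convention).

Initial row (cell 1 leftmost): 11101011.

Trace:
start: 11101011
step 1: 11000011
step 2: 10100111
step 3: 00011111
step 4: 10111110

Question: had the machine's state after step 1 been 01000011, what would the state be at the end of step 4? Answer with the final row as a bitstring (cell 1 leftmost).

state after step 1 := 01000011
step 2: 00100110
step 3: 01011101
step 4: 00011000

00011000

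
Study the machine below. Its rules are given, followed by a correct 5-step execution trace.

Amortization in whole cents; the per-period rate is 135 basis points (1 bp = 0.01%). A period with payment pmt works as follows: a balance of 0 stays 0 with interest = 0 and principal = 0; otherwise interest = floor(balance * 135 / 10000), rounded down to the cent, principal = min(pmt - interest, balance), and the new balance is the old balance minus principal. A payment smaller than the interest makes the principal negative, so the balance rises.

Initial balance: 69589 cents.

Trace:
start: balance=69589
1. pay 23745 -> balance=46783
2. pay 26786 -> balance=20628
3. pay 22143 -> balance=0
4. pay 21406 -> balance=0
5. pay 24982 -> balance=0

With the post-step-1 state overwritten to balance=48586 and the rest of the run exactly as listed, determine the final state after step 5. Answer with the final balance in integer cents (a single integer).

0

state after step 1 := balance=48586
2. pay 26786 -> balance=22455
3. pay 22143 -> balance=615
4. pay 21406 -> balance=0
5. pay 24982 -> balance=0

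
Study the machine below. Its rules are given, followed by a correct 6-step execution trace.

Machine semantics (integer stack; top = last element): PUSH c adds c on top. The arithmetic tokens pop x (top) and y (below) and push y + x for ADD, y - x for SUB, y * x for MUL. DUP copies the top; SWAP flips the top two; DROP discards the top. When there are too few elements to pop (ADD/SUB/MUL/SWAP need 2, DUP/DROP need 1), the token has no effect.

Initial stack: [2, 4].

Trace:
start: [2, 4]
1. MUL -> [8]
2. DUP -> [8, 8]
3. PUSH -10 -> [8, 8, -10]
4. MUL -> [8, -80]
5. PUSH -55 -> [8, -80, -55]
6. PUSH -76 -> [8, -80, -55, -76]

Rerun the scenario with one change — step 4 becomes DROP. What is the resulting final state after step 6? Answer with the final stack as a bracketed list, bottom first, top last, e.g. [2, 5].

(re-executing from step 4 with the substitution; state before step 4: [8, 8, -10])
4. DROP -> [8, 8]
5. PUSH -55 -> [8, 8, -55]
6. PUSH -76 -> [8, 8, -55, -76]

[8, 8, -55, -76]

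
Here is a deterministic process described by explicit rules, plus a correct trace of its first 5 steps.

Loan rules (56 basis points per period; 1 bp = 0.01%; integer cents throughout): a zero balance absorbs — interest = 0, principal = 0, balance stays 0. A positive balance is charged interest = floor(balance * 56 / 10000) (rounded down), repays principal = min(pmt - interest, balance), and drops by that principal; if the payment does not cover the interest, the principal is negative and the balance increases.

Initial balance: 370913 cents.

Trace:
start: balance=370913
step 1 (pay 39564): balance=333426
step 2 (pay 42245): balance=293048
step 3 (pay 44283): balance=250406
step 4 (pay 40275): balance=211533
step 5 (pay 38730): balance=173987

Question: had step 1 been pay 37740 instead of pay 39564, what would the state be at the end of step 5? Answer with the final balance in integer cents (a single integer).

(re-executing from step 1 with the substitution; state before step 1: balance=370913)
step 1 (pay 37740): balance=335250
step 2 (pay 42245): balance=294882
step 3 (pay 44283): balance=252250
step 4 (pay 40275): balance=213387
step 5 (pay 38730): balance=175851

175851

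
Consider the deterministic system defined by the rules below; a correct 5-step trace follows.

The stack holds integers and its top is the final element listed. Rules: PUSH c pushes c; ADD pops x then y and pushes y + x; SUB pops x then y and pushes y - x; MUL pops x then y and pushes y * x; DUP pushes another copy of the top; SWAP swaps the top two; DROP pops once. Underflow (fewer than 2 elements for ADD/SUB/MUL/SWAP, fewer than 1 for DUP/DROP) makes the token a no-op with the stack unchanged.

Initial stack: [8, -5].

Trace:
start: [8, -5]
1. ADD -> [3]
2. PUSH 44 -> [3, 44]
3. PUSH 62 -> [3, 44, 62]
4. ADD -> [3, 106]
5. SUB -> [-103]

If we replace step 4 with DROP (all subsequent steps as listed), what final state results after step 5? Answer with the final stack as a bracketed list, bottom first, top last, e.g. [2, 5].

[-41]

(re-executing from step 4 with the substitution; state before step 4: [3, 44, 62])
4. DROP -> [3, 44]
5. SUB -> [-41]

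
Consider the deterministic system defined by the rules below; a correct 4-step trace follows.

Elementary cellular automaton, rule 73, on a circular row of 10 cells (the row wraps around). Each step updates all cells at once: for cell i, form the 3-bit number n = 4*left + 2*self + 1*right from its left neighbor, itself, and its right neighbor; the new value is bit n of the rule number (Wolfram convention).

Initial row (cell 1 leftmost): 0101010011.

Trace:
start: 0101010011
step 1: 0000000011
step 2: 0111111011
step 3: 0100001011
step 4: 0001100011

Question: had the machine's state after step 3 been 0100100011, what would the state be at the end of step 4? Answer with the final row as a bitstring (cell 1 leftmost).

0000001011

state after step 3 := 0100100011
step 4: 0000001011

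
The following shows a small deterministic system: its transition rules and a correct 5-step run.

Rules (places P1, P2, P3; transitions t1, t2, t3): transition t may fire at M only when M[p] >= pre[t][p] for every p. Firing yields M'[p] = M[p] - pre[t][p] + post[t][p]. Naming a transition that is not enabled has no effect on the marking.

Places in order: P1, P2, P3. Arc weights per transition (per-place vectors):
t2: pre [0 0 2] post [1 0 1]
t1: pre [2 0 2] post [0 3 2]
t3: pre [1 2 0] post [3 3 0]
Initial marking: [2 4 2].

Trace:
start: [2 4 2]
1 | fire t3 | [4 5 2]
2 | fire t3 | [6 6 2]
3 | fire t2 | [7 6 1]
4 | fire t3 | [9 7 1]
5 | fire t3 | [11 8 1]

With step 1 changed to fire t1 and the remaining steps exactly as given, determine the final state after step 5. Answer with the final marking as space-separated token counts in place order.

(re-executing from step 1 with the substitution; state before step 1: [2 4 2])
1 | fire t1 | [0 7 2]
2 | fire t3 | [0 7 2]
3 | fire t2 | [1 7 1]
4 | fire t3 | [3 8 1]
5 | fire t3 | [5 9 1]

5 9 1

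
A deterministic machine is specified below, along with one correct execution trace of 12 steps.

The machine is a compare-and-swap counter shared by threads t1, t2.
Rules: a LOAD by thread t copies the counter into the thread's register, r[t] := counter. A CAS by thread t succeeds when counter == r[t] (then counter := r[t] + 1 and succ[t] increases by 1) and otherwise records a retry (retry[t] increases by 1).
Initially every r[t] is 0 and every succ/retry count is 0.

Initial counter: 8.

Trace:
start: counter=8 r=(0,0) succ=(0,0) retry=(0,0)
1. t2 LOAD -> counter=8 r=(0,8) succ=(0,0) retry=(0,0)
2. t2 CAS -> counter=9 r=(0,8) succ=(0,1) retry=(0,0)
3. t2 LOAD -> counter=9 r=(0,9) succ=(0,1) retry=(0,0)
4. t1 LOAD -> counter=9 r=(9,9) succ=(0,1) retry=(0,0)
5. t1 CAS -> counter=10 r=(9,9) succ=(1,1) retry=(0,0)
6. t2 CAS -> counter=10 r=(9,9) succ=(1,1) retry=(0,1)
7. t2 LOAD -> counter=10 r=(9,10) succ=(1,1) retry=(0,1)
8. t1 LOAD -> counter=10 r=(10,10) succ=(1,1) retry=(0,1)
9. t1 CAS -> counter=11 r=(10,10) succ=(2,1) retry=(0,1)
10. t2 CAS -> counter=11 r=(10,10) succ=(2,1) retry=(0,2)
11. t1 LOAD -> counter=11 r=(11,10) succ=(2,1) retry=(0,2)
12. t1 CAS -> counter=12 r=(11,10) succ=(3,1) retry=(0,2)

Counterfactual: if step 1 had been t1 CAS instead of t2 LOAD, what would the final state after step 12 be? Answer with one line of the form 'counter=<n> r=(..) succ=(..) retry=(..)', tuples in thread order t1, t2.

(re-executing from step 1 with the substitution; state before step 1: counter=8 r=(0,0) succ=(0,0) retry=(0,0))
1. t1 CAS -> counter=8 r=(0,0) succ=(0,0) retry=(1,0)
2. t2 CAS -> counter=8 r=(0,0) succ=(0,0) retry=(1,1)
3. t2 LOAD -> counter=8 r=(0,8) succ=(0,0) retry=(1,1)
4. t1 LOAD -> counter=8 r=(8,8) succ=(0,0) retry=(1,1)
5. t1 CAS -> counter=9 r=(8,8) succ=(1,0) retry=(1,1)
6. t2 CAS -> counter=9 r=(8,8) succ=(1,0) retry=(1,2)
7. t2 LOAD -> counter=9 r=(8,9) succ=(1,0) retry=(1,2)
8. t1 LOAD -> counter=9 r=(9,9) succ=(1,0) retry=(1,2)
9. t1 CAS -> counter=10 r=(9,9) succ=(2,0) retry=(1,2)
10. t2 CAS -> counter=10 r=(9,9) succ=(2,0) retry=(1,3)
11. t1 LOAD -> counter=10 r=(10,9) succ=(2,0) retry=(1,3)
12. t1 CAS -> counter=11 r=(10,9) succ=(3,0) retry=(1,3)

counter=11 r=(10,9) succ=(3,0) retry=(1,3)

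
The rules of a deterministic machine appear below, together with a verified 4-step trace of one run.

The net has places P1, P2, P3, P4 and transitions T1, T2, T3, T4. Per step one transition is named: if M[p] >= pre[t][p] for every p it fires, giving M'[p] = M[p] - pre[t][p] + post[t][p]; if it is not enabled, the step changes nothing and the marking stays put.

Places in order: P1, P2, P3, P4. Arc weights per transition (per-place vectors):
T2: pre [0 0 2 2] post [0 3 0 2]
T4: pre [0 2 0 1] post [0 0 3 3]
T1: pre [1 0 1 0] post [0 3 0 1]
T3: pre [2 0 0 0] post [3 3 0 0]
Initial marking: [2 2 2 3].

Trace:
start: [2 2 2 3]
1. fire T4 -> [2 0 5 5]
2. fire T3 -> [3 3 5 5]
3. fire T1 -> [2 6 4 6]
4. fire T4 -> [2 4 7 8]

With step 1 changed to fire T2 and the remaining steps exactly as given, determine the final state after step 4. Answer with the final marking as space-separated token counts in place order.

3 6 3 5

(re-executing from step 1 with the substitution; state before step 1: [2 2 2 3])
1. fire T2 -> [2 5 0 3]
2. fire T3 -> [3 8 0 3]
3. fire T1 -> [3 8 0 3]
4. fire T4 -> [3 6 3 5]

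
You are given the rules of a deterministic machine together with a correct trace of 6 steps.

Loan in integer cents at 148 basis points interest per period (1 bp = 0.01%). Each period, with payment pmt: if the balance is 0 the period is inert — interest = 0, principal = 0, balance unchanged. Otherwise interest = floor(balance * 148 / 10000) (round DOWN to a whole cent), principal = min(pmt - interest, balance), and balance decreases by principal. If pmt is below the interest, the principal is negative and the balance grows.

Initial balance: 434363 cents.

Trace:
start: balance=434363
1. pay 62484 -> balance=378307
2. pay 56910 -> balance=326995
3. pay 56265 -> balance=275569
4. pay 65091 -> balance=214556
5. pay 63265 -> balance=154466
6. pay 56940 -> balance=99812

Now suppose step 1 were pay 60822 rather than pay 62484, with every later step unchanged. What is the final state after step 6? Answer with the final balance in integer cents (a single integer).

101601

(re-executing from step 1 with the substitution; state before step 1: balance=434363)
1. pay 60822 -> balance=379969
2. pay 56910 -> balance=328682
3. pay 56265 -> balance=277281
4. pay 65091 -> balance=216293
5. pay 63265 -> balance=156229
6. pay 56940 -> balance=101601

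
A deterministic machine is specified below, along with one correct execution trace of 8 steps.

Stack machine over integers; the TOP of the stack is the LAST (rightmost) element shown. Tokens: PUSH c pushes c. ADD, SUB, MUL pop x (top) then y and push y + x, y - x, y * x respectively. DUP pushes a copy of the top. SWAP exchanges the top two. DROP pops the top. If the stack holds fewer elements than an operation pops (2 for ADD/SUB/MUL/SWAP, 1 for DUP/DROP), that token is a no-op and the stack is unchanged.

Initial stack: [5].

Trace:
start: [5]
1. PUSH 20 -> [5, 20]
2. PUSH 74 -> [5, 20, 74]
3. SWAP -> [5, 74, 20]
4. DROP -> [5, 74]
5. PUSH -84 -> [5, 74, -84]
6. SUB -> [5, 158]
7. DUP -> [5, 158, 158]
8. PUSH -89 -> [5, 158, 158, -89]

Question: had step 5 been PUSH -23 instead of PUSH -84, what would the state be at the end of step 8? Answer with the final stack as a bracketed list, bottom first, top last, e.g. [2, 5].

(re-executing from step 5 with the substitution; state before step 5: [5, 74])
5. PUSH -23 -> [5, 74, -23]
6. SUB -> [5, 97]
7. DUP -> [5, 97, 97]
8. PUSH -89 -> [5, 97, 97, -89]

[5, 97, 97, -89]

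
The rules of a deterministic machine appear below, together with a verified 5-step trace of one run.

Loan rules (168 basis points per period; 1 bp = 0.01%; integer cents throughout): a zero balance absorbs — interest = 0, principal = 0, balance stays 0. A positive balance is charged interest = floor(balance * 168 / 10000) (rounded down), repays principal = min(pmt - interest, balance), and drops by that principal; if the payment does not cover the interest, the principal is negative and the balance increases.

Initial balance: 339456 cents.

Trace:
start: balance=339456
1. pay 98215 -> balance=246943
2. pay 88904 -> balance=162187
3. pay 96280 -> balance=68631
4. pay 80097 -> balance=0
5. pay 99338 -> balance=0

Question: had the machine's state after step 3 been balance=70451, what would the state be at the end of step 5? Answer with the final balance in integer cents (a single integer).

0

state after step 3 := balance=70451
4. pay 80097 -> balance=0
5. pay 99338 -> balance=0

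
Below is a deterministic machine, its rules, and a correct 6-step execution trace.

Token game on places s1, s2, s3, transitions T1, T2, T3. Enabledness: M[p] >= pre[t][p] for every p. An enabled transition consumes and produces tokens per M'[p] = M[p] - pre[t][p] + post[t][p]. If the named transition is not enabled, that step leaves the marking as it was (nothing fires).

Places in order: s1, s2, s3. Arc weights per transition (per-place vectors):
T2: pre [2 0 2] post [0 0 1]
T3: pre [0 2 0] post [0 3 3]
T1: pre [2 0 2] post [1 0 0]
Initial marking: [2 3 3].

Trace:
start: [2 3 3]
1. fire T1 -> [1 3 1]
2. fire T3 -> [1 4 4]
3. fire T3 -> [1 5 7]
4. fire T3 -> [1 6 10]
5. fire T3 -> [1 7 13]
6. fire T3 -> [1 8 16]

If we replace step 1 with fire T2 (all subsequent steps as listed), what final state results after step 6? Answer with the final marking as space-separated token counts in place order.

0 8 17

(re-executing from step 1 with the substitution; state before step 1: [2 3 3])
1. fire T2 -> [0 3 2]
2. fire T3 -> [0 4 5]
3. fire T3 -> [0 5 8]
4. fire T3 -> [0 6 11]
5. fire T3 -> [0 7 14]
6. fire T3 -> [0 8 17]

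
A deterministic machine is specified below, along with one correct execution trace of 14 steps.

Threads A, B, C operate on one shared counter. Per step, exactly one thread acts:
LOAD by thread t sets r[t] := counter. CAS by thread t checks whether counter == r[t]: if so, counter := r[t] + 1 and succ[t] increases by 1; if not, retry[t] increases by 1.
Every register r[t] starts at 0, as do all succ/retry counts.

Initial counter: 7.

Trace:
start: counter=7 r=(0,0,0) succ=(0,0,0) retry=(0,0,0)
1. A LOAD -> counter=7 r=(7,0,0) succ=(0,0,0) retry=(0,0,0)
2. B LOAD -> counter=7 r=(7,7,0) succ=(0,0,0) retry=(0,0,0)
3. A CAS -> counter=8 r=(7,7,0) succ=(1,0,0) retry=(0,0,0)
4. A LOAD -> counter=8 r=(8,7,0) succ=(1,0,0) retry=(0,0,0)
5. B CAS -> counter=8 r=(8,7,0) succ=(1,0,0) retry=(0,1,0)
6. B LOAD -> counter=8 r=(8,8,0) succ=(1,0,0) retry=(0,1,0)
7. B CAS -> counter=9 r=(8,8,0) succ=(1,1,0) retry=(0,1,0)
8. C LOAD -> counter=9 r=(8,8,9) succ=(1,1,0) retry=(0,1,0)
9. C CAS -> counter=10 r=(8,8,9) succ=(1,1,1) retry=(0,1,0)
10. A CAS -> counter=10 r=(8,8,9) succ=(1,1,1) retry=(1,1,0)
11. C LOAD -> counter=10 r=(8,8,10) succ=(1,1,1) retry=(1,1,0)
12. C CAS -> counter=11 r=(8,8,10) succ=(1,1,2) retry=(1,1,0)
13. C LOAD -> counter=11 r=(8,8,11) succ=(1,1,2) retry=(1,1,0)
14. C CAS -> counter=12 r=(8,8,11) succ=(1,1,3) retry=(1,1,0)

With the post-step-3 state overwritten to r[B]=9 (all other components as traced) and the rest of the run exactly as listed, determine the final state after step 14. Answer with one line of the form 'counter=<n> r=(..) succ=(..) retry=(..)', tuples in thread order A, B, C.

state after step 3 := counter=8 r=(7,9,0) succ=(1,0,0) retry=(0,0,0)
4. A LOAD -> counter=8 r=(8,9,0) succ=(1,0,0) retry=(0,0,0)
5. B CAS -> counter=8 r=(8,9,0) succ=(1,0,0) retry=(0,1,0)
6. B LOAD -> counter=8 r=(8,8,0) succ=(1,0,0) retry=(0,1,0)
7. B CAS -> counter=9 r=(8,8,0) succ=(1,1,0) retry=(0,1,0)
8. C LOAD -> counter=9 r=(8,8,9) succ=(1,1,0) retry=(0,1,0)
9. C CAS -> counter=10 r=(8,8,9) succ=(1,1,1) retry=(0,1,0)
10. A CAS -> counter=10 r=(8,8,9) succ=(1,1,1) retry=(1,1,0)
11. C LOAD -> counter=10 r=(8,8,10) succ=(1,1,1) retry=(1,1,0)
12. C CAS -> counter=11 r=(8,8,10) succ=(1,1,2) retry=(1,1,0)
13. C LOAD -> counter=11 r=(8,8,11) succ=(1,1,2) retry=(1,1,0)
14. C CAS -> counter=12 r=(8,8,11) succ=(1,1,3) retry=(1,1,0)

counter=12 r=(8,8,11) succ=(1,1,3) retry=(1,1,0)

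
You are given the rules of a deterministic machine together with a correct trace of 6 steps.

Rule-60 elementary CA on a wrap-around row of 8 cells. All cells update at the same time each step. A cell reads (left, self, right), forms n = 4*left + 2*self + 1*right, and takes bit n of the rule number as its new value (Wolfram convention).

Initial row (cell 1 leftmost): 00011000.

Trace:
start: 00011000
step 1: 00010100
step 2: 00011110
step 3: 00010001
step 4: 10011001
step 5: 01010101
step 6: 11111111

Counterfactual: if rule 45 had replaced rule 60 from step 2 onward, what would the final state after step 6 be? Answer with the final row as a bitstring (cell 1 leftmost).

11111111

(re-executing steps 2..6 under rule 45; state before step 2: 00010100)
step 2: 11011101
step 3: 00110011
step 4: 00100010
step 5: 10101010
step 6: 11111111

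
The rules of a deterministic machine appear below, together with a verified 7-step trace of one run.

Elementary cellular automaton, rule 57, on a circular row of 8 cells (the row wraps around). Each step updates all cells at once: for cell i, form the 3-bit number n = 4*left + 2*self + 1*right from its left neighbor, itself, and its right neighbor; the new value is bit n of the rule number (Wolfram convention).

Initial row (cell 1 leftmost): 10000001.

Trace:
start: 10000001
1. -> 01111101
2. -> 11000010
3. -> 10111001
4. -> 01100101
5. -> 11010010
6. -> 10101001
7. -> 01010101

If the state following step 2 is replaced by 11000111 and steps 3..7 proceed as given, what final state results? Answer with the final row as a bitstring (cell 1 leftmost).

10011010

state after step 2 := 11000111
3. -> 00110100
4. -> 10101011
5. -> 01010110
6. -> 00101101
7. -> 10011010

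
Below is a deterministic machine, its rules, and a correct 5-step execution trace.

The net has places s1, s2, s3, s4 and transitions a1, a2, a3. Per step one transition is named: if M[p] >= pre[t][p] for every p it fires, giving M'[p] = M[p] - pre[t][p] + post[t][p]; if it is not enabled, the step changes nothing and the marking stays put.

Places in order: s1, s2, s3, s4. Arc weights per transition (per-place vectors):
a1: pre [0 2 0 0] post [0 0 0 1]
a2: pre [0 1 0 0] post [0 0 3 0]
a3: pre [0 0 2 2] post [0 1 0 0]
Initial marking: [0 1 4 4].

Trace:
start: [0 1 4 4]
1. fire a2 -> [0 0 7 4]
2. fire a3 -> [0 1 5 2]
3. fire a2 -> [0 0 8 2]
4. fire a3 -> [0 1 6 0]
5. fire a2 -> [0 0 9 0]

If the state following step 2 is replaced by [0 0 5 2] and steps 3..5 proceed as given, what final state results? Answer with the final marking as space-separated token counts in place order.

state after step 2 := [0 0 5 2]
3. fire a2 -> [0 0 5 2]
4. fire a3 -> [0 1 3 0]
5. fire a2 -> [0 0 6 0]

0 0 6 0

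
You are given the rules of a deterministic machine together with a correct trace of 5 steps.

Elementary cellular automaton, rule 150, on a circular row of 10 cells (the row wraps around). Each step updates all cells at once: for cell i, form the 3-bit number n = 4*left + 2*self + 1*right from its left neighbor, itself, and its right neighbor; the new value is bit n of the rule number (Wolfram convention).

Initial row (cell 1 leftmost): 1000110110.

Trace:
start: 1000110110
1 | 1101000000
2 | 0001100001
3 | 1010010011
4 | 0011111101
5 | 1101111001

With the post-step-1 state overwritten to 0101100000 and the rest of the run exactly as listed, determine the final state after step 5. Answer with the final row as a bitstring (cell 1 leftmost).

state after step 1 := 0101100000
2 | 1100010000
3 | 0010111001
4 | 1110010111
5 | 1101110011

1101110011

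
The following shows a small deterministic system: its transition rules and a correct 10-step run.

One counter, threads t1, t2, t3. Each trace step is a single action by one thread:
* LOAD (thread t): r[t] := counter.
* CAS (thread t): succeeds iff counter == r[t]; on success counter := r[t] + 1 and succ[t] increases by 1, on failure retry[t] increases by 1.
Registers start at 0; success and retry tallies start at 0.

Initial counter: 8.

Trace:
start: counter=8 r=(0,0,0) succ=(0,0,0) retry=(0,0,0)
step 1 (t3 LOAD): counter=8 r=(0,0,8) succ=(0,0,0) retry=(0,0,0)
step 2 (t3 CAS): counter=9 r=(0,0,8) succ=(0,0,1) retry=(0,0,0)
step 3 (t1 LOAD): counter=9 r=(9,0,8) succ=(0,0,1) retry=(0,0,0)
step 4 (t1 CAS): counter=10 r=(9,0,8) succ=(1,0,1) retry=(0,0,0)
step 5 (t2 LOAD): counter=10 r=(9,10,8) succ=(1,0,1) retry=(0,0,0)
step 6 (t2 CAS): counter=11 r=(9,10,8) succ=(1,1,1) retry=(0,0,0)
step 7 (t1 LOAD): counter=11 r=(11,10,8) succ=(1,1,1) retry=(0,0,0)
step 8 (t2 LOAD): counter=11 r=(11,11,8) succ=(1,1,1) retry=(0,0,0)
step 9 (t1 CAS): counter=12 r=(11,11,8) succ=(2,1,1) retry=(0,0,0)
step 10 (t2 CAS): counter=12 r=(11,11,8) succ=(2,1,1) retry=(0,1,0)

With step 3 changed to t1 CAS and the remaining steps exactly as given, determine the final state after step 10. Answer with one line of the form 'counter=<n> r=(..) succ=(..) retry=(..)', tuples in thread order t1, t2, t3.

(re-executing from step 3 with the substitution; state before step 3: counter=9 r=(0,0,8) succ=(0,0,1) retry=(0,0,0))
step 3 (t1 CAS): counter=9 r=(0,0,8) succ=(0,0,1) retry=(1,0,0)
step 4 (t1 CAS): counter=9 r=(0,0,8) succ=(0,0,1) retry=(2,0,0)
step 5 (t2 LOAD): counter=9 r=(0,9,8) succ=(0,0,1) retry=(2,0,0)
step 6 (t2 CAS): counter=10 r=(0,9,8) succ=(0,1,1) retry=(2,0,0)
step 7 (t1 LOAD): counter=10 r=(10,9,8) succ=(0,1,1) retry=(2,0,0)
step 8 (t2 LOAD): counter=10 r=(10,10,8) succ=(0,1,1) retry=(2,0,0)
step 9 (t1 CAS): counter=11 r=(10,10,8) succ=(1,1,1) retry=(2,0,0)
step 10 (t2 CAS): counter=11 r=(10,10,8) succ=(1,1,1) retry=(2,1,0)

counter=11 r=(10,10,8) succ=(1,1,1) retry=(2,1,0)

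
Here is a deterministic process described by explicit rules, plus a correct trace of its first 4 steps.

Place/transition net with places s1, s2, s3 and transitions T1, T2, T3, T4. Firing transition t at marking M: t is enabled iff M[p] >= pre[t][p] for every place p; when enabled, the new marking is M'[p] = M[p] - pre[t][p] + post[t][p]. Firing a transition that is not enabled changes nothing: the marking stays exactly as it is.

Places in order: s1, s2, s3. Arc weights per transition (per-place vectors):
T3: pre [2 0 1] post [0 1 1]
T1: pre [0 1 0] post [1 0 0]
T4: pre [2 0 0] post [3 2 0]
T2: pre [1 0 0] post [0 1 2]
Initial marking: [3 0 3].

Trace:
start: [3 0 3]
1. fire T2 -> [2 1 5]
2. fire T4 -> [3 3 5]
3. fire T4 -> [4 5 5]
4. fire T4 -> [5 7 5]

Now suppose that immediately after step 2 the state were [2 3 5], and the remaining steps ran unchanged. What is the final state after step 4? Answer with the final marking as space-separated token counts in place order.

state after step 2 := [2 3 5]
3. fire T4 -> [3 5 5]
4. fire T4 -> [4 7 5]

4 7 5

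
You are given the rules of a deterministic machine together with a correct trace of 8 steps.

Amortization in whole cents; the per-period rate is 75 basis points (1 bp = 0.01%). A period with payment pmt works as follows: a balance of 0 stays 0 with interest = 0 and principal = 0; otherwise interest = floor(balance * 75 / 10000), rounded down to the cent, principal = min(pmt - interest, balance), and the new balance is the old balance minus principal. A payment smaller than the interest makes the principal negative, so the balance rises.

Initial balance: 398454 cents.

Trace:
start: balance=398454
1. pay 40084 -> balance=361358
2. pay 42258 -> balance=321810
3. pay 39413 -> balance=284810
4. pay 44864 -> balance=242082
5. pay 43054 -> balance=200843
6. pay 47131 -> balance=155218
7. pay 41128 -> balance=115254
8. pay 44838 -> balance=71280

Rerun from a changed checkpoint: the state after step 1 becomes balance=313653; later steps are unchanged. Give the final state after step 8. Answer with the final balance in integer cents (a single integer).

21012

state after step 1 := balance=313653
2. pay 42258 -> balance=273747
3. pay 39413 -> balance=236387
4. pay 44864 -> balance=193295
5. pay 43054 -> balance=151690
6. pay 47131 -> balance=105696
7. pay 41128 -> balance=65360
8. pay 44838 -> balance=21012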